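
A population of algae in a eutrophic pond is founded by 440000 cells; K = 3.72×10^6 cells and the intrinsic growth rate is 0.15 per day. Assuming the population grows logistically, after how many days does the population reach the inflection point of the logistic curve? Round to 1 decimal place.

Logistic growth is fastest at N = K/2 = 1.86×10^6.
A = (K − N₀)/N₀ = 7.4545. Set K/(1 + A·e^(−rt)) = K/2 → A·e^(−rt) = 1.
e^(−0.15t) = 1/7.4545 = 0.134146, so t = ln(7.4545)/0.15 = 2.0088/0.15 = 13.392.

13.4 days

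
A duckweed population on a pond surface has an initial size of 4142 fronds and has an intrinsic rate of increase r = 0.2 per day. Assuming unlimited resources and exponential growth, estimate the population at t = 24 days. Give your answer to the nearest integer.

N(t) = N₀·e^(rt) = 4142 × e^(0.2×24) = 4142 × e^4.8.
e^4.8 ≈ 121.51, so N ≈ 4142 × 121.51 = 503296.

503296 fronds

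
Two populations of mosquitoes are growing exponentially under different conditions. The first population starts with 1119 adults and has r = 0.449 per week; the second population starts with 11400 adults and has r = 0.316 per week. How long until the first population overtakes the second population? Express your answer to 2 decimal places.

Set 1119·e^(0.449t) = 11400·e^(0.316t).
e^((0.449 − 0.316)t) = 11400/1119 → e^(0.133·t) = 10.188.
0.133·t = ln(10.188) = 2.3212, so t = 2.3212/0.133 = 17.452.

17.45 weeks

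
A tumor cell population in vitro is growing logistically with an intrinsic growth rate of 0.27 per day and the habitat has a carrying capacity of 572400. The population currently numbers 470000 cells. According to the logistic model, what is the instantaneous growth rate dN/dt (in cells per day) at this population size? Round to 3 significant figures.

22700 cells per day

dN/dt = rN(1 − N/K) = 0.27 × 470000 × (1 − 470000/572400).
1 − 470000/572400 = 0.1789; dN/dt = 0.27 × 470000 × 0.1789 = 22702.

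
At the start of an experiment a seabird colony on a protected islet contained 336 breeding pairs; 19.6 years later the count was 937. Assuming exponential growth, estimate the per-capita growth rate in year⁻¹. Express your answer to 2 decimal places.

From N(t) = N₀·e^(rt): e^(r·19.6) = 937/336 = 2.7887.
r·19.6 = ln(2.7887) = 1.0256, so r = 1.0256/19.6 = 0.052325.

0.05 per year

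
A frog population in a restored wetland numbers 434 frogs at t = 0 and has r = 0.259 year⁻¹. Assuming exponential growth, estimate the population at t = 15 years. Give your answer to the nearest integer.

N(t) = N₀·e^(rt) = 434 × e^(0.259×15) = 434 × e^3.885.
e^3.885 ≈ 48.667, so N ≈ 434 × 48.667 = 21121.5.

21121 frogs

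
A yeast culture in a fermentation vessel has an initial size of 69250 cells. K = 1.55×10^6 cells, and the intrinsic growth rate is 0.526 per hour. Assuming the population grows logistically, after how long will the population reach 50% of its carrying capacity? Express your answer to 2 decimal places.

A = (K − N₀)/N₀ = (1.55×10^6 − 69250)/69250 = 21.383.
Solve 1.55×10^6/(1 + 21.383·e^(−0.526t)) = 775000: 1 + 21.383·e^(−0.526t) = 2, so e^(−0.526t) = 0.0467668.
−0.526·t = ln(0.0467668) = -3.0626, so t = 3.0626/0.526 = 5.8224.

5.82 hours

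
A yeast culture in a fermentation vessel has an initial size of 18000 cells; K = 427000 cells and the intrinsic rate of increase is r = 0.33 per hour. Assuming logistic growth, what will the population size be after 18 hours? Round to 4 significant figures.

402900 cells

A = (K − N₀)/N₀ = (427000 − 18000)/18000 = 22.722.
N(t) = K/(1 + A·e^(−rt)) = 427000/(1 + 22.722×e^(−0.33×18)).
e^(−5.94) = 0.002632; denominator = 1 + 22.722×0.002632 = 1.0598.
N = 427000/1.0598 = 402904.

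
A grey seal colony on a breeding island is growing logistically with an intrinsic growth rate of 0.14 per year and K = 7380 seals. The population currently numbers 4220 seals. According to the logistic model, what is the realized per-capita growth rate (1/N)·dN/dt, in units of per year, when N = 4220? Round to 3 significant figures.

0.0599 per year

(1/N)·dN/dt = r(1 − N/K) = 0.14 × (1 − 4220/7380).
= 0.14 × 0.42818 = 0.059946.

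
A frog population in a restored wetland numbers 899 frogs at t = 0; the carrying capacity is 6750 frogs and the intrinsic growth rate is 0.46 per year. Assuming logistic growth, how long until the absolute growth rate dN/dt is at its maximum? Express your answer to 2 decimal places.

Logistic growth is fastest at N = K/2 = 3375.
A = (K − N₀)/N₀ = 6.5083. Set K/(1 + A·e^(−rt)) = K/2 → A·e^(−rt) = 1.
e^(−0.46t) = 1/6.5083 = 0.153649, so t = ln(6.5083)/0.46 = 1.8731/0.46 = 4.0719.

4.07 years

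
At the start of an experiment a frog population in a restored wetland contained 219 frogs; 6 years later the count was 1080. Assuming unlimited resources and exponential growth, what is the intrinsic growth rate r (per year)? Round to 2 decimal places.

0.27 per year

From N(t) = N₀·e^(rt): e^(r·6) = 1080/219 = 4.9315.
r·6 = ln(4.9315) = 1.5956, so r = 1.5956/6 = 0.26594.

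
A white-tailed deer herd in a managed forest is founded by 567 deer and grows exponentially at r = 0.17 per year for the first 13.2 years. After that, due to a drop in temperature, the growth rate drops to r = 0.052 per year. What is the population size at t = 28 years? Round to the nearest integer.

Phase 1: N(13.2) = 567·e^(0.17×13.2) = 567·e^2.244 = 5347.37.
Phase 2 runs for 28 − 13.2 = 14.8 years at r = 0.052.
N(28) = 5347.37·e^(0.052×14.8) = 5347.37·e^0.7696 = 11544.4.

11544 deer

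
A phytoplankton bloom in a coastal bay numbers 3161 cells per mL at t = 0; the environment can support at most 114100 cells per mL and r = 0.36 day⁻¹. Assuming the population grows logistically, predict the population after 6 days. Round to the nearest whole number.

A = (K − N₀)/N₀ = (114100 − 3161)/3161 = 35.096.
N(t) = K/(1 + A·e^(−rt)) = 114100/(1 + 35.096×e^(−0.36×6)).
e^(−2.16) = 0.11533; denominator = 1 + 35.096×0.11533 = 5.0475.
N = 114100/5.0475 = 22605.4.

22605 cells per mL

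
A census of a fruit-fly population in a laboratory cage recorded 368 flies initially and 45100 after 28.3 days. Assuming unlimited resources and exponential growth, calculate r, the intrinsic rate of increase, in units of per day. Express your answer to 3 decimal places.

0.170 per day

From N(t) = N₀·e^(rt): e^(r·28.3) = 45100/368 = 122.55.
r·28.3 = ln(122.55) = 4.8086, so r = 4.8086/28.3 = 0.16991.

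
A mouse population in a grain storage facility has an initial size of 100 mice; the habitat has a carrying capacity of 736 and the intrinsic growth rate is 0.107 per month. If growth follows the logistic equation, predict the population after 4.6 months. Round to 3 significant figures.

151 mice

A = (K − N₀)/N₀ = (736 − 100)/100 = 6.36.
N(t) = K/(1 + A·e^(−rt)) = 736/(1 + 6.36×e^(−0.107×4.6)).
e^(−0.4922) = 0.61128; denominator = 1 + 6.36×0.61128 = 4.8877.
N = 736/4.8877 = 150.581.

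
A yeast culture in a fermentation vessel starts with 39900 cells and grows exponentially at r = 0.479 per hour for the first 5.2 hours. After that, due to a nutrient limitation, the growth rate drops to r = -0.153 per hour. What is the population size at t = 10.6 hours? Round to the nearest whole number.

Phase 1: N(5.2) = 39900·e^(0.479×5.2) = 39900·e^2.491 = 481630.
Phase 2 runs for 10.6 − 5.2 = 5.4 hours at r = -0.153.
N(10.6) = 481630·e^(-0.153×5.4) = 481630·e^-0.8262 = 210814.

210814 cells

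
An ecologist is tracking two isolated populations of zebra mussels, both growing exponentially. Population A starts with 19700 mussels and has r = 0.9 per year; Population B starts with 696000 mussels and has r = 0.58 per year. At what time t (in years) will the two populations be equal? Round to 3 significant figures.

Set 19700·e^(0.9t) = 696000·e^(0.58t).
e^((0.9 − 0.58)t) = 696000/19700 → e^(0.32·t) = 35.33.
0.32·t = ln(35.33) = 3.5647, so t = 3.5647/0.32 = 11.14.

11.1 years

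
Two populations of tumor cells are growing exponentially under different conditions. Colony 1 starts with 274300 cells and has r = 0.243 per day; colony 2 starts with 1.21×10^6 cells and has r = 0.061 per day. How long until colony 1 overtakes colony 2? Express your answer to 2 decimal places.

8.15 days

Set 274300·e^(0.243t) = 1.21×10^6·e^(0.061t).
e^((0.243 − 0.061)t) = 1.21×10^6/274300 → e^(0.182·t) = 4.4112.
0.182·t = ln(4.4112) = 1.4842, so t = 1.4842/0.182 = 8.1547.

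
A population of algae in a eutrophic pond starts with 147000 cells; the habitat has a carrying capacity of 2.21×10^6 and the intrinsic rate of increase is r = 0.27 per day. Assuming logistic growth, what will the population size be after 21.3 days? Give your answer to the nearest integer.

2115597 cells

A = (K − N₀)/N₀ = (2.21×10^6 − 147000)/147000 = 14.034.
N(t) = K/(1 + A·e^(−rt)) = 2.21×10^6/(1 + 14.034×e^(−0.27×21.3)).
e^(−5.751) = 0.0031796; denominator = 1 + 14.034×0.0031796 = 1.0446.
N = 2.21×10^6/1.0446 = 2.115597×10^6.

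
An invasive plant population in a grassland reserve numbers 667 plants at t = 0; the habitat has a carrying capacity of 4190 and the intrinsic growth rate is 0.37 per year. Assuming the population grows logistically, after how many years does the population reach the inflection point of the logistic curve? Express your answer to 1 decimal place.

Logistic growth is fastest at N = K/2 = 2095.
A = (K − N₀)/N₀ = 5.2819. Set K/(1 + A·e^(−rt)) = K/2 → A·e^(−rt) = 1.
e^(−0.37t) = 1/5.2819 = 0.189327, so t = ln(5.2819)/0.37 = 1.6643/0.37 = 4.498.

4.5 years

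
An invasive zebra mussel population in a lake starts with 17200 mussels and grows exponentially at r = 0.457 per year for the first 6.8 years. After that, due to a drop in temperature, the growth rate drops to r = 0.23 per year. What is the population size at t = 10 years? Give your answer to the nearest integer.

Phase 1: N(6.8) = 17200·e^(0.457×6.8) = 17200·e^3.108 = 384718.
Phase 2 runs for 10 − 6.8 = 3.2 years at r = 0.23.
N(10) = 384718·e^(0.23×3.2) = 384718·e^0.736 = 803124.

803124 mussels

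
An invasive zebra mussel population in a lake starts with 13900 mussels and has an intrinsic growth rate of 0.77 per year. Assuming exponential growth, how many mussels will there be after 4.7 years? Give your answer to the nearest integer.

518473 mussels

N(t) = N₀·e^(rt) = 13900 × e^(0.77×4.7) = 13900 × e^3.619.
e^3.619 ≈ 37.3, so N ≈ 13900 × 37.3 = 518473.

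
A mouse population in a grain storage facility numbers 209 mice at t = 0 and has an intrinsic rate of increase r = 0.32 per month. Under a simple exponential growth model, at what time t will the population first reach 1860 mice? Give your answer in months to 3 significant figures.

Set N₀·e^(rt) = 1860: e^(0.32·t) = 1860/209 = 8.8995.
0.32·t = ln(8.8995) = 2.186, so t = 2.186/0.32 = 6.8312.

6.83 months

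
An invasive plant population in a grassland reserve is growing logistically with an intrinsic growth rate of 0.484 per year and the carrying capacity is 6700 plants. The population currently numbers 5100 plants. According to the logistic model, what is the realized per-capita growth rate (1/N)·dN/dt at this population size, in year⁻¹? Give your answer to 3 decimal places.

(1/N)·dN/dt = r(1 − N/K) = 0.484 × (1 − 5100/6700).
= 0.484 × 0.23881 = 0.11558.

0.116 per year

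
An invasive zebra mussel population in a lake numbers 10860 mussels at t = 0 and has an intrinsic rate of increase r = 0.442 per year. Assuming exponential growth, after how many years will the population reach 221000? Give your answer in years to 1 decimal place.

Set N₀·e^(rt) = 221000: e^(0.442·t) = 221000/10860 = 20.35.
0.442·t = ln(20.35) = 3.0131, so t = 3.0131/0.442 = 6.8169.

6.8 years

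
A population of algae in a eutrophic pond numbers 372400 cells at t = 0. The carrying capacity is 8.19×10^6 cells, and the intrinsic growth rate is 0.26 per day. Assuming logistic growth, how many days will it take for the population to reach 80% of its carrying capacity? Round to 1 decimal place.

17.0 days

A = (K − N₀)/N₀ = (8.19×10^6 − 372400)/372400 = 20.992.
Solve 8.19×10^6/(1 + 20.992·e^(−0.26t)) = 6.552×10^6: 1 + 20.992·e^(−0.26t) = 1.25, so e^(−0.26t) = 0.011909.
−0.26·t = ln(0.011909) = -4.4305, so t = 4.4305/0.26 = 17.04.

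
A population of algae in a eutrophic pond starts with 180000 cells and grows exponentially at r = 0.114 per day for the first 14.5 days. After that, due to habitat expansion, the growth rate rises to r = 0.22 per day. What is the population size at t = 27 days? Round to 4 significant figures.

14710000 cells

Phase 1: N(14.5) = 180000·e^(0.114×14.5) = 180000·e^1.653 = 940072.
Phase 2 runs for 27 − 14.5 = 12.5 days at r = 0.22.
N(27) = 940072·e^(0.22×12.5) = 940072·e^2.75 = 1.470521×10^7.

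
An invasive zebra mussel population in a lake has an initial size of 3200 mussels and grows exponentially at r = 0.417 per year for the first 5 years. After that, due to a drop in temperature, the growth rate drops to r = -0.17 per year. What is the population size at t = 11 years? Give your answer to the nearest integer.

9283 mussels

Phase 1: N(5) = 3200·e^(0.417×5) = 3200·e^2.085 = 25742.7.
Phase 2 runs for 11 − 5 = 6 years at r = -0.17.
N(11) = 25742.7·e^(-0.17×6) = 25742.7·e^-1.02 = 9282.68.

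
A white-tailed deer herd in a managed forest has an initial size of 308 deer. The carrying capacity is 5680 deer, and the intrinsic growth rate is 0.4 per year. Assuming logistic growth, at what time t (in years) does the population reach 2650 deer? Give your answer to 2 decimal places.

6.81 years

A = (K − N₀)/N₀ = (5680 − 308)/308 = 17.442.
Solve 5680/(1 + 17.442·e^(−0.4t)) = 2650: 1 + 17.442·e^(−0.4t) = 2.1434, so e^(−0.4t) = 0.0655559.
−0.4·t = ln(0.0655559) = -2.7249, so t = 2.7249/0.4 = 6.8121.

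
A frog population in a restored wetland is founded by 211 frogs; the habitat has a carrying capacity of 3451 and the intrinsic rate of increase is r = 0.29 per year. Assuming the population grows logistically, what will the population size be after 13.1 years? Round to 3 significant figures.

A = (K − N₀)/N₀ = (3451 − 211)/211 = 15.355.
N(t) = K/(1 + A·e^(−rt)) = 3451/(1 + 15.355×e^(−0.29×13.1)).
e^(−3.799) = 0.022393; denominator = 1 + 15.355×0.022393 = 1.3439.
N = 3451/1.3439 = 2567.98.

2570 frogs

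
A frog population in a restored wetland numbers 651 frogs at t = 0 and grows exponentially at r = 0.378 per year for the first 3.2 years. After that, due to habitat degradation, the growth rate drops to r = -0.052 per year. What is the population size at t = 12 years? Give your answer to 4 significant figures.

1381 frogs

Phase 1: N(3.2) = 651·e^(0.378×3.2) = 651·e^1.21 = 2182.25.
Phase 2 runs for 12 − 3.2 = 8.8 years at r = -0.052.
N(12) = 2182.25·e^(-0.052×8.8) = 2182.25·e^-0.4576 = 1380.93.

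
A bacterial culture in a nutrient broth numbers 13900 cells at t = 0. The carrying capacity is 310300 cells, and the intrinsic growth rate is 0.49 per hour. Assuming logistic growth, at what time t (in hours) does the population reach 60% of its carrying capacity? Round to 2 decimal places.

7.07 hours

A = (K − N₀)/N₀ = (310300 − 13900)/13900 = 21.324.
Solve 310300/(1 + 21.324·e^(−0.49t)) = 186180: 1 + 21.324·e^(−0.49t) = 1.6667, so e^(−0.49t) = 0.0312641.
−0.49·t = ln(0.0312641) = -3.4653, so t = 3.4653/0.49 = 7.072.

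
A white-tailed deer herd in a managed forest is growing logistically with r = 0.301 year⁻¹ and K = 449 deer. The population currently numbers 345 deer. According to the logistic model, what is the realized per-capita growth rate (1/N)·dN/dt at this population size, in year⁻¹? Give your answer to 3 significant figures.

0.0697 per year

(1/N)·dN/dt = r(1 − N/K) = 0.301 × (1 − 345/449).
= 0.301 × 0.23163 = 0.069719.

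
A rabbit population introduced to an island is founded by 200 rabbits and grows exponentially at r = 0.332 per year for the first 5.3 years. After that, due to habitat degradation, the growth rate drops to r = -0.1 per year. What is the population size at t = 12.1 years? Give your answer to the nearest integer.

589 rabbits

Phase 1: N(5.3) = 200·e^(0.332×5.3) = 200·e^1.76 = 1162.02.
Phase 2 runs for 12.1 − 5.3 = 6.8 years at r = -0.1.
N(12.1) = 1162.02·e^(-0.1×6.8) = 1162.02·e^-0.68 = 588.7.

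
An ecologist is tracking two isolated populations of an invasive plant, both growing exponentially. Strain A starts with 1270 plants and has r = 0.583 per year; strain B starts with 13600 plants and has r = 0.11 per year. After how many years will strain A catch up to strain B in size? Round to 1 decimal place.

5.0 years

Set 1270·e^(0.583t) = 13600·e^(0.11t).
e^((0.583 − 0.11)t) = 13600/1270 → e^(0.473·t) = 10.709.
0.473·t = ln(10.709) = 2.3711, so t = 2.3711/0.473 = 5.0128.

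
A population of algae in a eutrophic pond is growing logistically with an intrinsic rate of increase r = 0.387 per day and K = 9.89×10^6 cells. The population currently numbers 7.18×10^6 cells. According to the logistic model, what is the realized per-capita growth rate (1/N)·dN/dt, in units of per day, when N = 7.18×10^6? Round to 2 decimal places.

(1/N)·dN/dt = r(1 − N/K) = 0.387 × (1 − 7.18×10^6/9.89×10^6).
= 0.387 × 0.27401 = 0.10604.

0.11 per day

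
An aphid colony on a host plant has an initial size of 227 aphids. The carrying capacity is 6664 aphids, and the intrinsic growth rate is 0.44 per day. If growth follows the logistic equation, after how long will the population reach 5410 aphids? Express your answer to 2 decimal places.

A = (K − N₀)/N₀ = (6664 − 227)/227 = 28.357.
Solve 6664/(1 + 28.357·e^(−0.44t)) = 5410: 1 + 28.357·e^(−0.44t) = 1.2318, so e^(−0.44t) = 0.00817415.
−0.44·t = ln(0.00817415) = -4.8068, so t = 4.8068/0.44 = 10.924.

10.92 days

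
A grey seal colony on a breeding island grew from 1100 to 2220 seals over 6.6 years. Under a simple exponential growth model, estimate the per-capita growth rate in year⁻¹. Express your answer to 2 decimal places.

0.11 per year

From N(t) = N₀·e^(rt): e^(r·6.6) = 2220/1100 = 2.0182.
r·6.6 = ln(2.0182) = 0.7022, so r = 0.7022/6.6 = 0.10639.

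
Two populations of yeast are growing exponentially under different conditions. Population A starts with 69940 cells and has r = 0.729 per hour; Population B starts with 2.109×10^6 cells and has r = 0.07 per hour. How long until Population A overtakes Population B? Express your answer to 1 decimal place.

Set 69940·e^(0.729t) = 2.109×10^6·e^(0.07t).
e^((0.729 − 0.07)t) = 2.109×10^6/69940 → e^(0.659·t) = 30.154.
0.659·t = ln(30.154) = 3.4063, so t = 3.4063/0.659 = 5.1689.

5.2 hours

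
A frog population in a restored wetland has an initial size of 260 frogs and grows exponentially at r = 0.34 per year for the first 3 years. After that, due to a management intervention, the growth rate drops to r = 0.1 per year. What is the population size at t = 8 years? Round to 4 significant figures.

Phase 1: N(3) = 260·e^(0.34×3) = 260·e^1.02 = 721.031.
Phase 2 runs for 8 − 3 = 5 years at r = 0.1.
N(8) = 721.031·e^(0.1×5) = 721.031·e^0.5 = 1188.78.

1189 frogs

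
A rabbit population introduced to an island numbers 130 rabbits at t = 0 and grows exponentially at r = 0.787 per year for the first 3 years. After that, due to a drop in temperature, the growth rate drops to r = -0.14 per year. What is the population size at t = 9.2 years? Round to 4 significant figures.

578.6 rabbits

Phase 1: N(3) = 130·e^(0.787×3) = 130·e^2.361 = 1378.2.
Phase 2 runs for 9.2 − 3 = 6.2 years at r = -0.14.
N(9.2) = 1378.2·e^(-0.14×6.2) = 1378.2·e^-0.868 = 578.555.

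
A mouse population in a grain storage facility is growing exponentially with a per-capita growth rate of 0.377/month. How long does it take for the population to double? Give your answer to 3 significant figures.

Doubling time t_d = ln(2)/r = 0.6931/0.377 = 1.8386.

1.84 months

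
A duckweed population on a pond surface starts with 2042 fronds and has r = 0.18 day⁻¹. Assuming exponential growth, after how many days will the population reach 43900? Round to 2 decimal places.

17.04 days

Set N₀·e^(rt) = 43900: e^(0.18·t) = 43900/2042 = 21.499.
0.18·t = ln(21.499) = 3.068, so t = 3.068/0.18 = 17.044.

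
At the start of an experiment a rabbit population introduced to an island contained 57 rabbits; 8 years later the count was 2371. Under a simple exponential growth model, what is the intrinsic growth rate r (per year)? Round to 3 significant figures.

From N(t) = N₀·e^(rt): e^(r·8) = 2371/57 = 41.596.
r·8 = ln(41.596) = 3.728, so r = 3.728/8 = 0.466.

0.466 per year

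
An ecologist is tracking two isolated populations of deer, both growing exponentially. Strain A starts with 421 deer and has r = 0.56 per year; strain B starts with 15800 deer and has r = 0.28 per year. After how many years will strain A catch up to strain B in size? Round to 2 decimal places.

Set 421·e^(0.56t) = 15800·e^(0.28t).
e^((0.56 − 0.28)t) = 15800/421 → e^(0.28·t) = 37.53.
0.28·t = ln(37.53) = 3.6251, so t = 3.6251/0.28 = 12.947.

12.95 years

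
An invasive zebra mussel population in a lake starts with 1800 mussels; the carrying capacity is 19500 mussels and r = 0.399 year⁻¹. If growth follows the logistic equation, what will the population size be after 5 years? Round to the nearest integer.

A = (K − N₀)/N₀ = (19500 − 1800)/1800 = 9.8333.
N(t) = K/(1 + A·e^(−rt)) = 19500/(1 + 9.8333×e^(−0.399×5)).
e^(−1.995) = 0.13601; denominator = 1 + 9.8333×0.13601 = 2.3375.
N = 19500/2.3375 = 8342.36.

8342 mussels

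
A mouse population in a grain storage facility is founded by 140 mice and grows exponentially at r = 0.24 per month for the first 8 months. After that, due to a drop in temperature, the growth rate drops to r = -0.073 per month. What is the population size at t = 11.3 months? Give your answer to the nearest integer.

Phase 1: N(8) = 140·e^(0.24×8) = 140·e^1.92 = 954.934.
Phase 2 runs for 11.3 − 8 = 3.3 months at r = -0.073.
N(11.3) = 954.934·e^(-0.073×3.3) = 954.934·e^-0.2409 = 750.502.

751 mice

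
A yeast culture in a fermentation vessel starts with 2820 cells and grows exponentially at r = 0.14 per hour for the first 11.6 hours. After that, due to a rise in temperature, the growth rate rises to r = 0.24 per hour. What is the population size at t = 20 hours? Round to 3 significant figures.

107000 cells

Phase 1: N(11.6) = 2820·e^(0.14×11.6) = 2820·e^1.624 = 14306.8.
Phase 2 runs for 20 − 11.6 = 8.4 hours at r = 0.24.
N(20) = 14306.8·e^(0.24×8.4) = 14306.8·e^2.016 = 107419.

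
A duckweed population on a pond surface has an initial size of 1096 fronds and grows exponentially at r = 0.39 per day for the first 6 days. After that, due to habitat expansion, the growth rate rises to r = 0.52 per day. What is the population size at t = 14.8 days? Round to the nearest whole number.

Phase 1: N(6) = 1096·e^(0.39×6) = 1096·e^2.34 = 11377.8.
Phase 2 runs for 14.8 − 6 = 8.8 days at r = 0.52.
N(14.8) = 11377.8·e^(0.52×8.8) = 11377.8·e^4.576 = 1.105074×10^6.

1105074 fronds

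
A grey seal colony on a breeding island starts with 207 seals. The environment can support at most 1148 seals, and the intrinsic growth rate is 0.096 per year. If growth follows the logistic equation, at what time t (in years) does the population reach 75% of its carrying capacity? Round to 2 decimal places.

A = (K − N₀)/N₀ = (1148 − 207)/207 = 4.5459.
Solve 1148/(1 + 4.5459·e^(−0.096t)) = 861: 1 + 4.5459·e^(−0.096t) = 1.3333, so e^(−0.096t) = 0.0733262.
−0.096·t = ln(0.0733262) = -2.6128, so t = 2.6128/0.096 = 27.217.

27.22 years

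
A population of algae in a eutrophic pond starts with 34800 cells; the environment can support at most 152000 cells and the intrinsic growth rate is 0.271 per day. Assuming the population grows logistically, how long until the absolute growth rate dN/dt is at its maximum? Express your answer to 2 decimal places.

4.48 days

Logistic growth is fastest at N = K/2 = 76000.
A = (K − N₀)/N₀ = 3.3678. Set K/(1 + A·e^(−rt)) = K/2 → A·e^(−rt) = 1.
e^(−0.271t) = 1/3.3678 = 0.296928, so t = ln(3.3678)/0.271 = 1.2143/0.271 = 4.4807.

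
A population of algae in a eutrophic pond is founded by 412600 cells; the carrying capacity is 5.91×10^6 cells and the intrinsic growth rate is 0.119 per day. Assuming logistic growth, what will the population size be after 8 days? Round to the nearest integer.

A = (K − N₀)/N₀ = (5.91×10^6 − 412600)/412600 = 13.324.
N(t) = K/(1 + A·e^(−rt)) = 5.91×10^6/(1 + 13.324×e^(−0.119×8)).
e^(−0.952) = 0.38597; denominator = 1 + 13.324×0.38597 = 6.1426.
N = 5.91×10^6/6.1426 = 962139.

962139 cells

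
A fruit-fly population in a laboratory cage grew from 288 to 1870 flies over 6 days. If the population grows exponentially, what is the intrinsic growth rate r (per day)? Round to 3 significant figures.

0.312 per day

From N(t) = N₀·e^(rt): e^(r·6) = 1870/288 = 6.4931.
r·6 = ln(6.4931) = 1.8707, so r = 1.8707/6 = 0.31179.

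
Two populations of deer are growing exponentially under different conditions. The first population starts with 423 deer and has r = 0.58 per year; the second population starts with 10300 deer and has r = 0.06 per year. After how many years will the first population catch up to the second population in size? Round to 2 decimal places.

6.14 years

Set 423·e^(0.58t) = 10300·e^(0.06t).
e^((0.58 − 0.06)t) = 10300/423 → e^(0.52·t) = 24.35.
0.52·t = ln(24.35) = 3.1925, so t = 3.1925/0.52 = 6.1395.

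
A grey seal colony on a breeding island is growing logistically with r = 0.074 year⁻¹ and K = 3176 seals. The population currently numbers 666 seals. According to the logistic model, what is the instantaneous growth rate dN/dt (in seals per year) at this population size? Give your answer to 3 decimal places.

38.949 seals per year

dN/dt = rN(1 − N/K) = 0.074 × 666 × (1 − 666/3176).
1 − 666/3176 = 0.7903; dN/dt = 0.074 × 666 × 0.7903 = 38.949.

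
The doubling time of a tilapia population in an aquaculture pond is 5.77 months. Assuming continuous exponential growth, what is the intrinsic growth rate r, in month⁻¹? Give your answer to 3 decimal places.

0.120 per month

r = ln(2)/t_d = 0.6931/5.77 = 0.12013.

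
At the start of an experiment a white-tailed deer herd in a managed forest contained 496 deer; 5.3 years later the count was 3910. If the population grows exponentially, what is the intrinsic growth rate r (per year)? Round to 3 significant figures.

From N(t) = N₀·e^(rt): e^(r·5.3) = 3910/496 = 7.8831.
r·5.3 = ln(7.8831) = 2.0647, so r = 2.0647/5.3 = 0.38957.

0.390 per year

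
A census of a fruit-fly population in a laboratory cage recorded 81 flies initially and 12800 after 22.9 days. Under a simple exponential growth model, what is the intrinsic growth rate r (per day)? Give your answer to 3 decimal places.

From N(t) = N₀·e^(rt): e^(r·22.9) = 12800/81 = 158.02.
r·22.9 = ln(158.02) = 5.0628, so r = 5.0628/22.9 = 0.22108.

0.221 per day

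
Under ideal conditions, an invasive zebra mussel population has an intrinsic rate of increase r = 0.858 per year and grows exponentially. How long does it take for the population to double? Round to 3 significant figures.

Doubling time t_d = ln(2)/r = 0.6931/0.858 = 0.80786.

0.808 years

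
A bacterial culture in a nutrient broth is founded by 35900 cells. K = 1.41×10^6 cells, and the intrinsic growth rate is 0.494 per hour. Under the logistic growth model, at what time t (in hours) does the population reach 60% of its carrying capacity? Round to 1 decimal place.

8.2 hours

A = (K − N₀)/N₀ = (1.41×10^6 − 35900)/35900 = 38.276.
Solve 1.41×10^6/(1 + 38.276·e^(−0.494t)) = 846000: 1 + 38.276·e^(−0.494t) = 1.6667, so e^(−0.494t) = 0.0174175.
−0.494·t = ln(0.0174175) = -4.0503, so t = 4.0503/0.494 = 8.199.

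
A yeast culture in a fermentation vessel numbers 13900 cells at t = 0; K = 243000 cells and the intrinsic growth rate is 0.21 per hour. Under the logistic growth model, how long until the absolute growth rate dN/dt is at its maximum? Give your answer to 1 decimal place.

Logistic growth is fastest at N = K/2 = 121500.
A = (K − N₀)/N₀ = 16.482. Set K/(1 + A·e^(−rt)) = K/2 → A·e^(−rt) = 1.
e^(−0.21t) = 1/16.482 = 0.0606722, so t = ln(16.482)/0.21 = 2.8023/0.21 = 13.344.

13.3 hours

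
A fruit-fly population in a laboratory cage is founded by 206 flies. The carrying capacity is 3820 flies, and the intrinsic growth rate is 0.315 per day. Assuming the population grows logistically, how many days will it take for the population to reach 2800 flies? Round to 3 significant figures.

A = (K − N₀)/N₀ = (3820 − 206)/206 = 17.544.
Solve 3820/(1 + 17.544·e^(−0.315t)) = 2800: 1 + 17.544·e^(−0.315t) = 1.3643, so e^(−0.315t) = 0.0207645.
−0.315·t = ln(0.0207645) = -3.8745, so t = 3.8745/0.315 = 12.3.

12.3 days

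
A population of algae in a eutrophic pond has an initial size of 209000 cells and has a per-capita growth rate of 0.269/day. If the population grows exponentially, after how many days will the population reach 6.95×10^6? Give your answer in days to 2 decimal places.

Set N₀·e^(rt) = 6.95×10^6: e^(0.269·t) = 6.95×10^6/209000 = 33.254.
0.269·t = ln(33.254) = 3.5042, so t = 3.5042/0.269 = 13.027.

13.03 days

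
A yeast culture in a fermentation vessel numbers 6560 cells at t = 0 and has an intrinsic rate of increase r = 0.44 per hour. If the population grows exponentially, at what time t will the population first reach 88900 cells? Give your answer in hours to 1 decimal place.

5.9 hours

Set N₀·e^(rt) = 88900: e^(0.44·t) = 88900/6560 = 13.552.
0.44·t = ln(13.552) = 2.6065, so t = 2.6065/0.44 = 5.9239.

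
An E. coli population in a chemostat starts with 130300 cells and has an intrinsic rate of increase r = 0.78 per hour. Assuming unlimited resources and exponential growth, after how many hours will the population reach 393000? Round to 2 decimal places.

Set N₀·e^(rt) = 393000: e^(0.78·t) = 393000/130300 = 3.0161.
0.78·t = ln(3.0161) = 1.104, so t = 1.104/0.78 = 1.4153.

1.42 hours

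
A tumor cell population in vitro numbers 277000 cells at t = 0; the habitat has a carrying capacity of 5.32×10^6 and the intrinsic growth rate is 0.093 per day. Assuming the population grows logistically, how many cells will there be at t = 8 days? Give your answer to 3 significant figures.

A = (K − N₀)/N₀ = (5.32×10^6 − 277000)/277000 = 18.206.
N(t) = K/(1 + A·e^(−rt)) = 5.32×10^6/(1 + 18.206×e^(−0.093×8)).
e^(−0.744) = 0.47521; denominator = 1 + 18.206×0.47521 = 9.6516.
N = 5.32×10^6/9.6516 = 551207.

551000 cells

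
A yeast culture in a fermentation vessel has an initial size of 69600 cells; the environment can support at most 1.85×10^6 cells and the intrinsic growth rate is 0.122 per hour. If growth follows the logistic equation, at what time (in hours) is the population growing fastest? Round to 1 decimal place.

Logistic growth is fastest at N = K/2 = 925000.
A = (K − N₀)/N₀ = 25.58. Set K/(1 + A·e^(−rt)) = K/2 → A·e^(−rt) = 1.
e^(−0.122t) = 1/25.58 = 0.0390923, so t = ln(25.58)/0.122 = 3.2418/0.122 = 26.572.

26.6 hours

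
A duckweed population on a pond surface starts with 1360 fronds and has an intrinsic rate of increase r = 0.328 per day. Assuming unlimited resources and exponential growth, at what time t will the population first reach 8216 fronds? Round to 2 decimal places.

5.48 days

Set N₀·e^(rt) = 8216: e^(0.328·t) = 8216/1360 = 6.0412.
0.328·t = ln(6.0412) = 1.7986, so t = 1.7986/0.328 = 5.4835.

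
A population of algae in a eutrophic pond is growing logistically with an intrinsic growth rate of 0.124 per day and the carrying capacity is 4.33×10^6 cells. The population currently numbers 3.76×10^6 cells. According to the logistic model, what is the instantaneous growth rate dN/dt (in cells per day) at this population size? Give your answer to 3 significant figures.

61400 cells per day

dN/dt = rN(1 − N/K) = 0.124 × 3.76×10^6 × (1 − 3.76×10^6/4.33×10^6).
1 − 3.76×10^6/4.33×10^6 = 0.13164; dN/dt = 0.124 × 3.76×10^6 × 0.13164 = 61376.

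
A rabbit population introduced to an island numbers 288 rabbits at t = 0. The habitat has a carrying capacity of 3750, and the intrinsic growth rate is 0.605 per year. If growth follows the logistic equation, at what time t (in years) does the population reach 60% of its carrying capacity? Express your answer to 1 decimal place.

4.8 years

A = (K − N₀)/N₀ = (3750 − 288)/288 = 12.021.
Solve 3750/(1 + 12.021·e^(−0.605t)) = 2250: 1 + 12.021·e^(−0.605t) = 1.6667, so e^(−0.605t) = 0.0554593.
−0.605·t = ln(0.0554593) = -2.8921, so t = 2.8921/0.605 = 4.7803.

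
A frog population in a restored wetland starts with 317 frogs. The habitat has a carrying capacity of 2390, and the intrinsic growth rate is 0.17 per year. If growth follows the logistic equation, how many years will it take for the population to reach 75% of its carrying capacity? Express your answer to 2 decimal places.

A = (K − N₀)/N₀ = (2390 − 317)/317 = 6.5394.
Solve 2390/(1 + 6.5394·e^(−0.17t)) = 1792.5: 1 + 6.5394·e^(−0.17t) = 1.3333, so e^(−0.17t) = 0.0509728.
−0.17·t = ln(0.0509728) = -2.9765, so t = 2.9765/0.17 = 17.509.

17.51 years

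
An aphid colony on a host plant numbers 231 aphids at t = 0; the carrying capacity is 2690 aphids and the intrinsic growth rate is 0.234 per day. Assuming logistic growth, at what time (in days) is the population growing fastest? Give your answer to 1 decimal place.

Logistic growth is fastest at N = K/2 = 1345.
A = (K − N₀)/N₀ = 10.645. Set K/(1 + A·e^(−rt)) = K/2 → A·e^(−rt) = 1.
e^(−0.234t) = 1/10.645 = 0.0939406, so t = ln(10.645)/0.234 = 2.3651/0.234 = 10.107.

10.1 days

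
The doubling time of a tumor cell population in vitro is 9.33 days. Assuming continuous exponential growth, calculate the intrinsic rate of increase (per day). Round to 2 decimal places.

r = ln(2)/t_d = 0.6931/9.33 = 0.074292.

0.07 per day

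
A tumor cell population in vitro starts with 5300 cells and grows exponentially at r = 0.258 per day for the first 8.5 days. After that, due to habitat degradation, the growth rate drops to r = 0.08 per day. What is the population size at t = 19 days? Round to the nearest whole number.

110025 cells

Phase 1: N(8.5) = 5300·e^(0.258×8.5) = 5300·e^2.193 = 47498.9.
Phase 2 runs for 19 − 8.5 = 10.5 days at r = 0.08.
N(19) = 47498.9·e^(0.08×10.5) = 47498.9·e^0.84 = 110025.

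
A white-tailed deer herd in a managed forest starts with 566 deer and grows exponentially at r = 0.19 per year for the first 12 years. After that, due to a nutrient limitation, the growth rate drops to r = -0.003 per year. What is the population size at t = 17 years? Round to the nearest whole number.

Phase 1: N(12) = 566·e^(0.19×12) = 566·e^2.28 = 5533.6.
Phase 2 runs for 17 − 12 = 5 years at r = -0.003.
N(17) = 5533.6·e^(-0.003×5) = 5533.6·e^-0.015 = 5451.22.

5451 deer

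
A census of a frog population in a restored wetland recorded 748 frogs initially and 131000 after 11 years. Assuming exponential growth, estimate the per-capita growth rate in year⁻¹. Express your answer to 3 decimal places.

0.470 per year

From N(t) = N₀·e^(rt): e^(r·11) = 131000/748 = 175.13.
r·11 = ln(175.13) = 5.1655, so r = 5.1655/11 = 0.4696.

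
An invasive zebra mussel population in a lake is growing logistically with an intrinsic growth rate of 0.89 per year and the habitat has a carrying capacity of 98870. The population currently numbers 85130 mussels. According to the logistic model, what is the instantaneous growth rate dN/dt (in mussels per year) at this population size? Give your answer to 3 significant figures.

10500 mussels per year

dN/dt = rN(1 − N/K) = 0.89 × 85130 × (1 − 85130/98870).
1 − 85130/98870 = 0.13897; dN/dt = 0.89 × 85130 × 0.13897 = 10529.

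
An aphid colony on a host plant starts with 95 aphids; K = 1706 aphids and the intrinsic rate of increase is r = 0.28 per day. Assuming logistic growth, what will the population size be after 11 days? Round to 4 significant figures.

A = (K − N₀)/N₀ = (1706 − 95)/95 = 16.958.
N(t) = K/(1 + A·e^(−rt)) = 1706/(1 + 16.958×e^(−0.28×11)).
e^(−3.08) = 0.045959; denominator = 1 + 16.958×0.045959 = 1.7794.
N = 1706/1.7794 = 958.765.

958.8 aphids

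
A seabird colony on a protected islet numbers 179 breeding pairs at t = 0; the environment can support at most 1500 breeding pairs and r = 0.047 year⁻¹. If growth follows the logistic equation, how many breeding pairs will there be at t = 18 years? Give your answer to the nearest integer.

360 breeding pairs

A = (K − N₀)/N₀ = (1500 − 179)/179 = 7.3799.
N(t) = K/(1 + A·e^(−rt)) = 1500/(1 + 7.3799×e^(−0.047×18)).
e^(−0.846) = 0.42913; denominator = 1 + 7.3799×0.42913 = 4.1669.
N = 1500/4.1669 = 359.978.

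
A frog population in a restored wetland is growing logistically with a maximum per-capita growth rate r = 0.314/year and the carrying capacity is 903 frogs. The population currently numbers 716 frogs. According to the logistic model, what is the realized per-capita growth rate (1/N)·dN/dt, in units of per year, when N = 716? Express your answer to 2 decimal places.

0.07 per year

(1/N)·dN/dt = r(1 − N/K) = 0.314 × (1 − 716/903).
= 0.314 × 0.20709 = 0.065025.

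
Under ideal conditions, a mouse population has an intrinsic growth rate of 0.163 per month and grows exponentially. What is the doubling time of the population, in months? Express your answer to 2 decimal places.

4.25 months

Doubling time t_d = ln(2)/r = 0.6931/0.163 = 4.2524.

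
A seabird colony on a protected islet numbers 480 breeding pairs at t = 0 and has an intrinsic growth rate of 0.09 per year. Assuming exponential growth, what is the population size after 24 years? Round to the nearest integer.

N(t) = N₀·e^(rt) = 480 × e^(0.09×24) = 480 × e^2.16.
e^2.16 ≈ 8.6711, so N ≈ 480 × 8.6711 = 4162.15.

4162 breeding pairs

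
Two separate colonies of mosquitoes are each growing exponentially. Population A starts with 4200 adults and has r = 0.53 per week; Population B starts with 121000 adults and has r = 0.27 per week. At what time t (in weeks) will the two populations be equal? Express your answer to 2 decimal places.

12.93 weeks

Set 4200·e^(0.53t) = 121000·e^(0.27t).
e^((0.53 − 0.27)t) = 121000/4200 → e^(0.26·t) = 28.81.
0.26·t = ln(28.81) = 3.3607, so t = 3.3607/0.26 = 12.926.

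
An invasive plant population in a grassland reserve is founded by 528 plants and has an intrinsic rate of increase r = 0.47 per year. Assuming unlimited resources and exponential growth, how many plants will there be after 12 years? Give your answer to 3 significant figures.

149000 plants

N(t) = N₀·e^(rt) = 528 × e^(0.47×12) = 528 × e^5.64.
e^5.64 ≈ 281.46, so N ≈ 528 × 281.46 = 148612.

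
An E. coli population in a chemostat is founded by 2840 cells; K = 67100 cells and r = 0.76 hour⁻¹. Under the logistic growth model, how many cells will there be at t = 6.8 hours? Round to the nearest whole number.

A = (K − N₀)/N₀ = (67100 − 2840)/2840 = 22.627.
N(t) = K/(1 + A·e^(−rt)) = 67100/(1 + 22.627×e^(−0.76×6.8)).
e^(−5.168) = 0.0056959; denominator = 1 + 22.627×0.0056959 = 1.1289.
N = 67100/1.1289 = 59439.4.

59439 cells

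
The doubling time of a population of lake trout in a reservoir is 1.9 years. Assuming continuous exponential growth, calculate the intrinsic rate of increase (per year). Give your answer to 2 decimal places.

r = ln(2)/t_d = 0.6931/1.9 = 0.36481.

0.36 per year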